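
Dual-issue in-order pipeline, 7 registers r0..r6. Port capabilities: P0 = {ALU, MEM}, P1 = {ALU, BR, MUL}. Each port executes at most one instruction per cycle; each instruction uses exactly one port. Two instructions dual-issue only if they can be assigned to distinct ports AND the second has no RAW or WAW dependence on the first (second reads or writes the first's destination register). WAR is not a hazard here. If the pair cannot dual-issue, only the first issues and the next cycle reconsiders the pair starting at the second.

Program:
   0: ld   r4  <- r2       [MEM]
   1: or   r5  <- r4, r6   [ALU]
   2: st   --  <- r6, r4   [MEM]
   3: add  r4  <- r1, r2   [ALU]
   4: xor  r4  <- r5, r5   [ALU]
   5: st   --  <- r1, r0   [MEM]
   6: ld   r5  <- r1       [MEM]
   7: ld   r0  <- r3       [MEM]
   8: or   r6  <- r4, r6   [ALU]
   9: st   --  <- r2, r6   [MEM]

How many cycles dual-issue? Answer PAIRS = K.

0. ld @i0  | RAW r4
1. or/st @i1+i2  | dual
2. add @i3  | WAW r4
3. xor/st @i4+i5  | dual
4. ld @i6  | no-port MEM/MEM
5. ld/or @i7+i8  | dual
6. st @i9  | tail

PAIRS = 3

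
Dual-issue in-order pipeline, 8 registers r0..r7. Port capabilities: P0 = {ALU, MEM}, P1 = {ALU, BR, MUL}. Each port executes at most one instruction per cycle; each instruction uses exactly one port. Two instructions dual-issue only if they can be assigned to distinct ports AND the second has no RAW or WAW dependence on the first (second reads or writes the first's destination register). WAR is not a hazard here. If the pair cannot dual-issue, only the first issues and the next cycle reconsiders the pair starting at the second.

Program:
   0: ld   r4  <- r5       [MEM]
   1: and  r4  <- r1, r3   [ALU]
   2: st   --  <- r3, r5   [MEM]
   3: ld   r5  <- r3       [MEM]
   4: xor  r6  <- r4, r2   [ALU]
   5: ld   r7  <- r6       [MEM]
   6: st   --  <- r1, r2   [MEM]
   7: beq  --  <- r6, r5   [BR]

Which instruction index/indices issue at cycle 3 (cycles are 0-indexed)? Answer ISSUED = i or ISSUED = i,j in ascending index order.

ISSUED = 5

[0] i0  ld.MEM  -- WAW r4
[1] i1,i2  and.ALU st.MEM  -- pair
[2] i3,i4  ld.MEM xor.ALU  -- pair
[3] i5  ld.MEM  -- no-port MEM/MEM
[4] i6,i7  st.MEM beq.BR  -- pair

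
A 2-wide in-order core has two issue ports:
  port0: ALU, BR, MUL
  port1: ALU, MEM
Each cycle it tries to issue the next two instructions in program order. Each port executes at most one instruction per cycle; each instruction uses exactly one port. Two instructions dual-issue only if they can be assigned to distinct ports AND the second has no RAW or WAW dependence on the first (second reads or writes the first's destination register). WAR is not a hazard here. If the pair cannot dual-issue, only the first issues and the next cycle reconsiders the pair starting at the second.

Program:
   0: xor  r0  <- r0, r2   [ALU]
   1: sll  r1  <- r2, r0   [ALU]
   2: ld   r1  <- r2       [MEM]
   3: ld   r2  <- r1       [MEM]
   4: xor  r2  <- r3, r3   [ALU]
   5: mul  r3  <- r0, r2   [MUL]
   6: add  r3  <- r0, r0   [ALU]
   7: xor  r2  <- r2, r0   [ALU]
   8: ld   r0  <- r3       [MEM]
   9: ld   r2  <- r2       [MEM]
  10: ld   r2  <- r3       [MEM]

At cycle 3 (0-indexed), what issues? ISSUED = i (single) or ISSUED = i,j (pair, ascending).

ISSUED = 3

#0 head=0: xor.ALU i0 RAW r0
#1 head=1: sll.ALU i1 WAW r1
#2 head=2: ld.MEM i2 no-port MEM/MEM
#3 head=3: ld.MEM i3 WAW r2
#4 head=4: xor.ALU i4 RAW r2
#5 head=5: mul.MUL i5 WAW r3
#6 head=6: add.ALU;xor.ALU i6,i7 pair
#7 head=8: ld.MEM i8 no-port MEM/MEM
#8 head=9: ld.MEM i9 no-port MEM/MEM
#9 head=10: ld.MEM i10 tail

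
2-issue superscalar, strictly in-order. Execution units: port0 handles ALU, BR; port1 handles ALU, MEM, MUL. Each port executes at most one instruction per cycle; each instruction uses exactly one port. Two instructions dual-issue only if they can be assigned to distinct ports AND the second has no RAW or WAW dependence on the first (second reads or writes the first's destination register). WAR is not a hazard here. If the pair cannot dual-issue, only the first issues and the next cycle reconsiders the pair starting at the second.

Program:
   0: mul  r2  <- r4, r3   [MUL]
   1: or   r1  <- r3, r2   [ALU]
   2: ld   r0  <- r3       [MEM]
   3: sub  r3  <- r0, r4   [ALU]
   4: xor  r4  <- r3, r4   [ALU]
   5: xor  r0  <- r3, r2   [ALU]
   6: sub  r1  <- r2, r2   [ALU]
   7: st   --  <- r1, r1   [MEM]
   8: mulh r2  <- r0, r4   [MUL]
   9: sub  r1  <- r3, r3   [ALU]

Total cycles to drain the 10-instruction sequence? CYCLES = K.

CYCLES = 7

c0: i0 mul  RAW r2
c1: i1&i2 or;ld  pair
c2: i3 sub  RAW r3
c3: i4&i5 xor;xor  pair
c4: i6 sub  RAW r1
c5: i7 st  no-port MEM/MUL
c6: i8&i9 mulh;sub  pair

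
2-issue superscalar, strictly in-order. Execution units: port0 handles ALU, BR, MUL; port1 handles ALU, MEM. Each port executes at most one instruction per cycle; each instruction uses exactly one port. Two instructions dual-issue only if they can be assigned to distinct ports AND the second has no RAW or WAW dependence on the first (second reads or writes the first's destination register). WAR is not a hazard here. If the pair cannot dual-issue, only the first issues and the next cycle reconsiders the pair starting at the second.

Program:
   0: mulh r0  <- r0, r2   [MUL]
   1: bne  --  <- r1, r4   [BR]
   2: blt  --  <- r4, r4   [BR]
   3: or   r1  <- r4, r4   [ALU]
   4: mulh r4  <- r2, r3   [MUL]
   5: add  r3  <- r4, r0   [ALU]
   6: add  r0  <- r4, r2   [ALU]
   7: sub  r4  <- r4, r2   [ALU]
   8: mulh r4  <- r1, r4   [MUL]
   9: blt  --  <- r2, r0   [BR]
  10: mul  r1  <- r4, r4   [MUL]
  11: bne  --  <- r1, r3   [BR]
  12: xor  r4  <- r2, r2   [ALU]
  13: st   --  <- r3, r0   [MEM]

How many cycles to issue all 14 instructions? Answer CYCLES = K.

#0 head=0: mulh i0 no-port MUL/BR
#1 head=1: bne i1 no-port BR/BR
#2 head=2: blt or i2&i3 pair
#3 head=4: mulh i4 RAW r4
#4 head=5: add add i5&i6 pair
#5 head=7: sub i7 RAW+WAW r4
#6 head=8: mulh i8 no-port MUL/BR
#7 head=9: blt i9 no-port BR/MUL
#8 head=10: mul i10 no-port MUL/BR
#9 head=11: bne xor i11&i12 pair
#10 head=13: st i13 tail

CYCLES = 11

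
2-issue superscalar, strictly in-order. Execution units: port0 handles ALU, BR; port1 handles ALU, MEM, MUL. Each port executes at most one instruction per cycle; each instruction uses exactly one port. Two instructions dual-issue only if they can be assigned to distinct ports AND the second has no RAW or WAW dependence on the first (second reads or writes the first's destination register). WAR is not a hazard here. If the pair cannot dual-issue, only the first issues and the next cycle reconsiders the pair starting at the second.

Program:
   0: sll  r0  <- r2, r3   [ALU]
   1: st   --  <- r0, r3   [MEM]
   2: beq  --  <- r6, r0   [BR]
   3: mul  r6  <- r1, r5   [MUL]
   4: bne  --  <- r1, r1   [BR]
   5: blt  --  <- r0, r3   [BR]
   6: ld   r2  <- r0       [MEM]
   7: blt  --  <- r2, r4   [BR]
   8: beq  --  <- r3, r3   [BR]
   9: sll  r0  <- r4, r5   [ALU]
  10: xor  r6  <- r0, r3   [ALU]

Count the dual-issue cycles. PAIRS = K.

  cy0 -> i0 (sll.ALU) RAW r0
  cy1 -> i1,i2 (st.MEM;beq.BR) pair
  cy2 -> i3,i4 (mul.MUL;bne.BR) pair
  cy3 -> i5,i6 (blt.BR;ld.MEM) pair
  cy4 -> i7 (blt.BR) no-port BR/BR
  cy5 -> i8,i9 (beq.BR;sll.ALU) pair
  cy6 -> i10 (xor.ALU) tail

PAIRS = 4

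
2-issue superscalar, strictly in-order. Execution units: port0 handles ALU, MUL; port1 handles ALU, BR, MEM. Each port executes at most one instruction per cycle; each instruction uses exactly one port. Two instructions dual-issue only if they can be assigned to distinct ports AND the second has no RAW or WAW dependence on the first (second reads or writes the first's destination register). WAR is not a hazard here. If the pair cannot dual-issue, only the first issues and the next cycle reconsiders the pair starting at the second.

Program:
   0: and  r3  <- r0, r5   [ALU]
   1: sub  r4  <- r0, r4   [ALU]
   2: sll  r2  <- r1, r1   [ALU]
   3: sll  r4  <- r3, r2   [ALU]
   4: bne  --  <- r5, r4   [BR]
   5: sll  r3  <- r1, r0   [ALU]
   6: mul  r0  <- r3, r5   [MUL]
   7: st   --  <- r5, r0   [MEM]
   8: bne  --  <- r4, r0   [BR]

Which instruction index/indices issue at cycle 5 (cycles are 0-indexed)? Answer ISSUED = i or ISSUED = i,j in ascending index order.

ISSUED = 7

#0 head=0: and.ALU+sub.ALU i0/i1 2-wide
#1 head=2: sll.ALU i2 RAW r2
#2 head=3: sll.ALU i3 RAW r4
#3 head=4: bne.BR+sll.ALU i4/i5 2-wide
#4 head=6: mul.MUL i6 RAW r0
#5 head=7: st.MEM i7 no-port MEM/BR
#6 head=8: bne.BR i8 tail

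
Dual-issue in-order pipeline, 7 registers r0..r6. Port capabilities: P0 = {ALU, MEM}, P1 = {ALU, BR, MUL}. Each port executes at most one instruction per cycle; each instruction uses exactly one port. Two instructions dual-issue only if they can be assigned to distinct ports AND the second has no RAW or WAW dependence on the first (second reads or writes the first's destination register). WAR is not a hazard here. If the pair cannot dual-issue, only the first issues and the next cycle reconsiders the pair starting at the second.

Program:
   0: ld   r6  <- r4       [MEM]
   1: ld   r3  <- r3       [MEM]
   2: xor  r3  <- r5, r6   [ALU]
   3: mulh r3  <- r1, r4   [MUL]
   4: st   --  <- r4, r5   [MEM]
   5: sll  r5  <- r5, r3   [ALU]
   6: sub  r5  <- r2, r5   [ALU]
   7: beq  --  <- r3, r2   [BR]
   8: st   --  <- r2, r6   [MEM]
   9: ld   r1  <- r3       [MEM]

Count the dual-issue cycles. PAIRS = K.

PAIRS = 2

  cy0 -> i0 (ld) no-port MEM/MEM
  cy1 -> i1 (ld) WAW r3
  cy2 -> i2 (xor) WAW r3
  cy3 -> i3&i4 (mulh;st) 2-wide
  cy4 -> i5 (sll) RAW+WAW r5
  cy5 -> i6&i7 (sub;beq) 2-wide
  cy6 -> i8 (st) no-port MEM/MEM
  cy7 -> i9 (ld) tail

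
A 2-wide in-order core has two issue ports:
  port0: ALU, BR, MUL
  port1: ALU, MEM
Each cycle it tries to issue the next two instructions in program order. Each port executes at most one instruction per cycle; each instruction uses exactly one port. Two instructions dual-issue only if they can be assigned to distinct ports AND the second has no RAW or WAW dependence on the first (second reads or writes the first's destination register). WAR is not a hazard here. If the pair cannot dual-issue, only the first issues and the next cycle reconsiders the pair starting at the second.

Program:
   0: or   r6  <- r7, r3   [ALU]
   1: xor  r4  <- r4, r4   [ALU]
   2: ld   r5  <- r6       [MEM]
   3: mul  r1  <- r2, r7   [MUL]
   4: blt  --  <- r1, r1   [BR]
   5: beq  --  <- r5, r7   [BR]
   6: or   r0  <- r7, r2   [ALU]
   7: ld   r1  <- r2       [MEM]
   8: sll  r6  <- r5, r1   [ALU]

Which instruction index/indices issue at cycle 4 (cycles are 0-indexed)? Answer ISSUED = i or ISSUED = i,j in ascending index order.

0. or.ALU+xor.ALU @i0,i1  | pair
1. ld.MEM+mul.MUL @i2,i3  | pair
2. blt.BR @i4  | no-port BR/BR
3. beq.BR+or.ALU @i5,i6  | pair
4. ld.MEM @i7  | RAW r1
5. sll.ALU @i8  | tail

ISSUED = 7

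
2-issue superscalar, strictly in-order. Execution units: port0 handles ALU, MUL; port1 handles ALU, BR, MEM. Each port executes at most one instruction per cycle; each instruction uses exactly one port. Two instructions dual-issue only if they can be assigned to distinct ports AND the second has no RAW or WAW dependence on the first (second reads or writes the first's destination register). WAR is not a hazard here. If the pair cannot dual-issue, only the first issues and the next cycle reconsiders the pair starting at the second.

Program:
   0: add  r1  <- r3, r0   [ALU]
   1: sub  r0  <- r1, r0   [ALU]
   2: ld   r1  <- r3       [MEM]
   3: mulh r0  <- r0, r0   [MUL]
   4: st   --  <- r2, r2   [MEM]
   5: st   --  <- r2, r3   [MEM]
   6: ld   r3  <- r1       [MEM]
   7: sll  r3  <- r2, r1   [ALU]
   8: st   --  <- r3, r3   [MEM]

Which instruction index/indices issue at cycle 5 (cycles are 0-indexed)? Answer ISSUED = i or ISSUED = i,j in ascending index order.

c0: i0 add  RAW r1
c1: i1/i2 sub ld  dual
c2: i3/i4 mulh st  dual
c3: i5 st  no-port MEM/MEM
c4: i6 ld  WAW r3
c5: i7 sll  RAW r3
c6: i8 st  tail

ISSUED = 7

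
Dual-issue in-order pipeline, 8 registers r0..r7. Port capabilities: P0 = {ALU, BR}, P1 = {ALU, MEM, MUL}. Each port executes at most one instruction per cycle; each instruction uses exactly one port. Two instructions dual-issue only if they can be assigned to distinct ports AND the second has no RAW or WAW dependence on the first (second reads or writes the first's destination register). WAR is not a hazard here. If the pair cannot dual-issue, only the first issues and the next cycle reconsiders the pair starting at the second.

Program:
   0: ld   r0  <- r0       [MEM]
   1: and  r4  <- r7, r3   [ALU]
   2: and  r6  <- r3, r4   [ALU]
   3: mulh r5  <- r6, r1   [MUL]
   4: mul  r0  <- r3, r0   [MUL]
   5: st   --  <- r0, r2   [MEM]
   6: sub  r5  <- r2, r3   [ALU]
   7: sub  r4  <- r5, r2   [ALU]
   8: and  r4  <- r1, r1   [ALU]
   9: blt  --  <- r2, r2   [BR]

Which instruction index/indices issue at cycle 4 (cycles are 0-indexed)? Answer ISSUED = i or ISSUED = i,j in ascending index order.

#0 head=0: ld;and i0&i1 pair
#1 head=2: and i2 RAW r6
#2 head=3: mulh i3 no-port MUL/MUL
#3 head=4: mul i4 no-port MUL/MEM
#4 head=5: st;sub i5&i6 pair
#5 head=7: sub i7 WAW r4
#6 head=8: and;blt i8&i9 pair

ISSUED = 5,6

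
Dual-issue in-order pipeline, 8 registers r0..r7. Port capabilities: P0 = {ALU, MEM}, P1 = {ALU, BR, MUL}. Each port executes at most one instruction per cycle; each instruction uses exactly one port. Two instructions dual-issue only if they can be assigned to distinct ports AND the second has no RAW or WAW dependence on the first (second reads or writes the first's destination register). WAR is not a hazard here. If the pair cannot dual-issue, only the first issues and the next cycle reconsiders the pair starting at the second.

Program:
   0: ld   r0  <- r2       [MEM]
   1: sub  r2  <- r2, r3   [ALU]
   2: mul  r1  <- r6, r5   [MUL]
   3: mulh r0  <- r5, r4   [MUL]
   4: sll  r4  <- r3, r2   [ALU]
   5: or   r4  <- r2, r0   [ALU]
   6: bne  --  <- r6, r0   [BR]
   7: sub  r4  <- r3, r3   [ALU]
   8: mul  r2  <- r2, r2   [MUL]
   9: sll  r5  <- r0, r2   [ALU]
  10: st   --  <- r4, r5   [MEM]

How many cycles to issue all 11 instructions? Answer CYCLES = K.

CYCLES = 7

[0] i0+i1  ld/sub  -- 2-wide
[1] i2  mul  -- no-port MUL/MUL
[2] i3+i4  mulh/sll  -- 2-wide
[3] i5+i6  or/bne  -- 2-wide
[4] i7+i8  sub/mul  -- 2-wide
[5] i9  sll  -- RAW r5
[6] i10  st  -- tail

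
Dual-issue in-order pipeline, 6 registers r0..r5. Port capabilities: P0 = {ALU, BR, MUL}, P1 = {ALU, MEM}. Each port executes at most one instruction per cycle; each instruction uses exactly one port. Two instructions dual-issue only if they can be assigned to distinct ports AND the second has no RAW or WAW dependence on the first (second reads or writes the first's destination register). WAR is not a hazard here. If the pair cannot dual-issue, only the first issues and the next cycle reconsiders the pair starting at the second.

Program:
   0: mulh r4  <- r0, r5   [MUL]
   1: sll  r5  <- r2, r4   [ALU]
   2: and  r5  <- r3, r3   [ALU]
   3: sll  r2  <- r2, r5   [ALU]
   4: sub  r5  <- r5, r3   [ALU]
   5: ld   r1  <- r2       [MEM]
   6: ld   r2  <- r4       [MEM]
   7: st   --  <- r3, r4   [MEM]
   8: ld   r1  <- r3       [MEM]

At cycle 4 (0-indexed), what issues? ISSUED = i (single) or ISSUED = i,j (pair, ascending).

ISSUED = 5

  cy0 -> i0 (mulh.MUL) RAW r4
  cy1 -> i1 (sll.ALU) WAW r5
  cy2 -> i2 (and.ALU) RAW r5
  cy3 -> i3+i4 (sll.ALU/sub.ALU) dual
  cy4 -> i5 (ld.MEM) no-port MEM/MEM
  cy5 -> i6 (ld.MEM) no-port MEM/MEM
  cy6 -> i7 (st.MEM) no-port MEM/MEM
  cy7 -> i8 (ld.MEM) tail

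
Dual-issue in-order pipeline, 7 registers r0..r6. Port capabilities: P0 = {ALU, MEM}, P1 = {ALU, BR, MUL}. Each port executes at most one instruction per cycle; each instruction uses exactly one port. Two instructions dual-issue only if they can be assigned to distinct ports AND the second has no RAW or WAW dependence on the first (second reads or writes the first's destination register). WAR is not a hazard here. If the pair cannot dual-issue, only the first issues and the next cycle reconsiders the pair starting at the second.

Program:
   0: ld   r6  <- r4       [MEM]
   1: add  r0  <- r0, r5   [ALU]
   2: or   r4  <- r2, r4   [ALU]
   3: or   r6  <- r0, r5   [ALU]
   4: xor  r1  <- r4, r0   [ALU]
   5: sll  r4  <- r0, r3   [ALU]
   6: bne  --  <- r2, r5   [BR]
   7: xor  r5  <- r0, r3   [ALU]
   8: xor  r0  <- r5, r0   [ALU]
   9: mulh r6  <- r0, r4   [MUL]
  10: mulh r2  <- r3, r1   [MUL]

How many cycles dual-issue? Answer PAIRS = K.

PAIRS = 4

[0] i0,i1  ld.MEM/add.ALU  -- 2-wide
[1] i2,i3  or.ALU/or.ALU  -- 2-wide
[2] i4,i5  xor.ALU/sll.ALU  -- 2-wide
[3] i6,i7  bne.BR/xor.ALU  -- 2-wide
[4] i8  xor.ALU  -- RAW r0
[5] i9  mulh.MUL  -- no-port MUL/MUL
[6] i10  mulh.MUL  -- tail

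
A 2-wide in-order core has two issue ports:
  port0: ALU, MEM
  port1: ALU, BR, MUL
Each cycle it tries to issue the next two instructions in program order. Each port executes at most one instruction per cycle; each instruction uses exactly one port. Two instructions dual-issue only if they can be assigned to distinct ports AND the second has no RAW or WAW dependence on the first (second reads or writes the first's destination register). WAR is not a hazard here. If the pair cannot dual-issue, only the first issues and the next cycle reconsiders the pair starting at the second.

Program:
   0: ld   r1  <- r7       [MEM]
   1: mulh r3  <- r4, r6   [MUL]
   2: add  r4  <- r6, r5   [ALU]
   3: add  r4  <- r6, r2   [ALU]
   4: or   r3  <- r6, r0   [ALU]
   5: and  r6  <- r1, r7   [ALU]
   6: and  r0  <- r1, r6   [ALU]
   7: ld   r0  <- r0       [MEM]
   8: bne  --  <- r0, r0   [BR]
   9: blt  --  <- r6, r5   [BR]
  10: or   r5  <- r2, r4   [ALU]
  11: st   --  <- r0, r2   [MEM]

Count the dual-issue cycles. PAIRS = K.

c0: i0+i1 ld mulh  pair
c1: i2 add  WAW r4
c2: i3+i4 add or  pair
c3: i5 and  RAW r6
c4: i6 and  RAW+WAW r0
c5: i7 ld  RAW r0
c6: i8 bne  no-port BR/BR
c7: i9+i10 blt or  pair
c8: i11 st  tail

PAIRS = 3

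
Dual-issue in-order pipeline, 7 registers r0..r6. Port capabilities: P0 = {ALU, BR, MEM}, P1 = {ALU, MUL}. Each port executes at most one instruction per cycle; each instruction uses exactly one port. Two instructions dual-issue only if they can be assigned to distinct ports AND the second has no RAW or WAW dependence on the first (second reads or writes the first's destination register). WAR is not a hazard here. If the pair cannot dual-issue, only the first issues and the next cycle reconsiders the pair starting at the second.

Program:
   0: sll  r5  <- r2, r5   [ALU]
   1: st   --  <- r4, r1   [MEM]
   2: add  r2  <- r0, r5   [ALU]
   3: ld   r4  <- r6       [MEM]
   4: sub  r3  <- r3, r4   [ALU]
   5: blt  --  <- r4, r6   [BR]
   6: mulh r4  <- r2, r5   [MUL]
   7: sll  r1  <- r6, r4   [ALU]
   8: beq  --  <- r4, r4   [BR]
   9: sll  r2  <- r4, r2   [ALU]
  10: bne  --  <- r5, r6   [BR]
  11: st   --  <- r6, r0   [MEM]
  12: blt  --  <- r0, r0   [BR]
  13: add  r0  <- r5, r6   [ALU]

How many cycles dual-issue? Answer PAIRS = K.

PAIRS = 6

c0: i0/i1 sll st  2-wide
c1: i2/i3 add ld  2-wide
c2: i4/i5 sub blt  2-wide
c3: i6 mulh  RAW r4
c4: i7/i8 sll beq  2-wide
c5: i9/i10 sll bne  2-wide
c6: i11 st  no-port MEM/BR
c7: i12/i13 blt add  2-wide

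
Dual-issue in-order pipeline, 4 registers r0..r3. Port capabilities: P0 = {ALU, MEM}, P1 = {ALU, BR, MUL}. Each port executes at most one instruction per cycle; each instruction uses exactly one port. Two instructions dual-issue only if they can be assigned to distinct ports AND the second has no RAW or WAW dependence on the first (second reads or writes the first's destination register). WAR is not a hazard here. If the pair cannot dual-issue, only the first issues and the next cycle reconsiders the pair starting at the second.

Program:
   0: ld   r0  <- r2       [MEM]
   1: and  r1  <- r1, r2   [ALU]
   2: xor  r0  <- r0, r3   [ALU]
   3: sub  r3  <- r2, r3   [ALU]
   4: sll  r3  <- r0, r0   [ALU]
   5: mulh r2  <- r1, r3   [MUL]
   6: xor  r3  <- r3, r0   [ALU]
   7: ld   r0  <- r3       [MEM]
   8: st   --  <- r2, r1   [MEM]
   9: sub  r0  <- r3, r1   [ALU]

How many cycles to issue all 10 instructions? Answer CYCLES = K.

CYCLES = 6

[0] i0+i1  ld.MEM/and.ALU  -- 2-wide
[1] i2+i3  xor.ALU/sub.ALU  -- 2-wide
[2] i4  sll.ALU  -- RAW r3
[3] i5+i6  mulh.MUL/xor.ALU  -- 2-wide
[4] i7  ld.MEM  -- no-port MEM/MEM
[5] i8+i9  st.MEM/sub.ALU  -- 2-wide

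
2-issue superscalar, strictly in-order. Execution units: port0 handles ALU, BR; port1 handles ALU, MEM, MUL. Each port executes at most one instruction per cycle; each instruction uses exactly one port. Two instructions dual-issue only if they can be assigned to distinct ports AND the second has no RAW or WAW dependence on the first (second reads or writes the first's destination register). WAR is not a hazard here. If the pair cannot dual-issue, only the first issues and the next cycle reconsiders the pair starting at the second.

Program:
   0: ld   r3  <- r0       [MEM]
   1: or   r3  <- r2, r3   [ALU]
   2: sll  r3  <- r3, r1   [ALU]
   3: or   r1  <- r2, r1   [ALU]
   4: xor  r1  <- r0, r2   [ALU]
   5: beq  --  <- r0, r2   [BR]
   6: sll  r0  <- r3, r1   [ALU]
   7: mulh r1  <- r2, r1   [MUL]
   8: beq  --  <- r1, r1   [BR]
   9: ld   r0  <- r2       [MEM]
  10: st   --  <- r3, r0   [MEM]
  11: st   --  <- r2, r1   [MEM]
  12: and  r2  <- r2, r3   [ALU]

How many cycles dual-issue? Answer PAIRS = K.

PAIRS = 5

[0] i0  ld  -- RAW+WAW r3
[1] i1  or  -- RAW+WAW r3
[2] i2+i3  sll/or  -- dual
[3] i4+i5  xor/beq  -- dual
[4] i6+i7  sll/mulh  -- dual
[5] i8+i9  beq/ld  -- dual
[6] i10  st  -- no-port MEM/MEM
[7] i11+i12  st/and  -- dual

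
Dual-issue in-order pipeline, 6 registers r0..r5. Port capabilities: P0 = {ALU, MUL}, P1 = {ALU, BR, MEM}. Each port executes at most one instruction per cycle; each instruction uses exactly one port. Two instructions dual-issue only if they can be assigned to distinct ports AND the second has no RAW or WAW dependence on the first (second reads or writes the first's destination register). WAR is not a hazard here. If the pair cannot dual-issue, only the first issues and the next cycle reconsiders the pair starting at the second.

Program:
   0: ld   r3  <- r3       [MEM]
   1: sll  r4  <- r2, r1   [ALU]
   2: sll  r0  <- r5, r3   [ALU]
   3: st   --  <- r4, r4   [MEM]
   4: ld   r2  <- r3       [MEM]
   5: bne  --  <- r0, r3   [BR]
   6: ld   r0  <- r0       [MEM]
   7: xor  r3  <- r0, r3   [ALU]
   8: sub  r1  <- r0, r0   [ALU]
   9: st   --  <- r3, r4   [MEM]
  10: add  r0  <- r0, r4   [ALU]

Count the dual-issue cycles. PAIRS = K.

#0 head=0: ld+sll i0&i1 pair
#1 head=2: sll+st i2&i3 pair
#2 head=4: ld i4 no-port MEM/BR
#3 head=5: bne i5 no-port BR/MEM
#4 head=6: ld i6 RAW r0
#5 head=7: xor+sub i7&i8 pair
#6 head=9: st+add i9&i10 pair

PAIRS = 4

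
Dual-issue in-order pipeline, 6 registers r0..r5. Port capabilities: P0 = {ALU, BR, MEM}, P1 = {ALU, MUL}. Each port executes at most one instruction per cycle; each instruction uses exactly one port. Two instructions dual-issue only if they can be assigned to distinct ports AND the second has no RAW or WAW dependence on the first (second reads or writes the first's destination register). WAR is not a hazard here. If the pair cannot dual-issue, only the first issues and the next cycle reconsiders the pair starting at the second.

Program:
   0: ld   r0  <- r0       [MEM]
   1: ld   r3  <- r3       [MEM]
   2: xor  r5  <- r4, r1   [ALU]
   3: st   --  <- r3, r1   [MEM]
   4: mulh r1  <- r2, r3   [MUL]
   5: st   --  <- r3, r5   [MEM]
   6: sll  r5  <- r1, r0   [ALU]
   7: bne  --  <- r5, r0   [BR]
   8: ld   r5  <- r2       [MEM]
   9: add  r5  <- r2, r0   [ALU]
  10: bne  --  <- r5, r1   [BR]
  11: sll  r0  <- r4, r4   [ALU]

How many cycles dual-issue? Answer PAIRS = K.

0. ld.MEM @i0  | no-port MEM/MEM
1. ld.MEM/xor.ALU @i1,i2  | dual
2. st.MEM/mulh.MUL @i3,i4  | dual
3. st.MEM/sll.ALU @i5,i6  | dual
4. bne.BR @i7  | no-port BR/MEM
5. ld.MEM @i8  | WAW r5
6. add.ALU @i9  | RAW r5
7. bne.BR/sll.ALU @i10,i11  | dual

PAIRS = 4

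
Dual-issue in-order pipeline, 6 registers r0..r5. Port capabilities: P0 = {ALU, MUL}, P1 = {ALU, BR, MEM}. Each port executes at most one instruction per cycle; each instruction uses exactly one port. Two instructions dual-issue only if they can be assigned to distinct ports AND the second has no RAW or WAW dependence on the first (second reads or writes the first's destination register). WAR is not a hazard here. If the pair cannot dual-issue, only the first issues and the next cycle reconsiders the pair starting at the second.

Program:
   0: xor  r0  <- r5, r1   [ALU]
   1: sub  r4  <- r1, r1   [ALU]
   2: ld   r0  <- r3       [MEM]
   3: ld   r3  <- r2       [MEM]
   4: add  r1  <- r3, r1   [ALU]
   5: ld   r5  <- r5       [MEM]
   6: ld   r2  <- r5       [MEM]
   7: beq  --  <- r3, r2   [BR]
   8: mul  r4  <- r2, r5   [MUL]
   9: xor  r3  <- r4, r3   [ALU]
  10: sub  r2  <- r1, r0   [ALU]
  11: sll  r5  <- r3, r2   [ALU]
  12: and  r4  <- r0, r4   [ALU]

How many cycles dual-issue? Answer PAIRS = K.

  cy0 -> i0&i1 (xor.ALU sub.ALU) dual
  cy1 -> i2 (ld.MEM) no-port MEM/MEM
  cy2 -> i3 (ld.MEM) RAW r3
  cy3 -> i4&i5 (add.ALU ld.MEM) dual
  cy4 -> i6 (ld.MEM) no-port MEM/BR
  cy5 -> i7&i8 (beq.BR mul.MUL) dual
  cy6 -> i9&i10 (xor.ALU sub.ALU) dual
  cy7 -> i11&i12 (sll.ALU and.ALU) dual

PAIRS = 5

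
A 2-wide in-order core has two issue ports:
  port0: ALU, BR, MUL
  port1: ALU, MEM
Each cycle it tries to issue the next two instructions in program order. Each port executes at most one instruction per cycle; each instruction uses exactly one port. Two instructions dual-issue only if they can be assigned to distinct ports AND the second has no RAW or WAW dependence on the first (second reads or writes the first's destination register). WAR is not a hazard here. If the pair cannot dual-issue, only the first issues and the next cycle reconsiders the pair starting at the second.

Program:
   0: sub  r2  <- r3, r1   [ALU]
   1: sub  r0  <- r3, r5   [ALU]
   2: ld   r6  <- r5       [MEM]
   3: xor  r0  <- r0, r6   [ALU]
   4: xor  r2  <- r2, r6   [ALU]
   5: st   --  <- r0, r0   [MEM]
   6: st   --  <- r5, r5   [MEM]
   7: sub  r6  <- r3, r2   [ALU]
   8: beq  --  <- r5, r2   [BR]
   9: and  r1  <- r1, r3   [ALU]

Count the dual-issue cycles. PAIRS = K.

PAIRS = 4

  cy0 -> i0/i1 (sub.ALU/sub.ALU) dual
  cy1 -> i2 (ld.MEM) RAW r6
  cy2 -> i3/i4 (xor.ALU/xor.ALU) dual
  cy3 -> i5 (st.MEM) no-port MEM/MEM
  cy4 -> i6/i7 (st.MEM/sub.ALU) dual
  cy5 -> i8/i9 (beq.BR/and.ALU) dual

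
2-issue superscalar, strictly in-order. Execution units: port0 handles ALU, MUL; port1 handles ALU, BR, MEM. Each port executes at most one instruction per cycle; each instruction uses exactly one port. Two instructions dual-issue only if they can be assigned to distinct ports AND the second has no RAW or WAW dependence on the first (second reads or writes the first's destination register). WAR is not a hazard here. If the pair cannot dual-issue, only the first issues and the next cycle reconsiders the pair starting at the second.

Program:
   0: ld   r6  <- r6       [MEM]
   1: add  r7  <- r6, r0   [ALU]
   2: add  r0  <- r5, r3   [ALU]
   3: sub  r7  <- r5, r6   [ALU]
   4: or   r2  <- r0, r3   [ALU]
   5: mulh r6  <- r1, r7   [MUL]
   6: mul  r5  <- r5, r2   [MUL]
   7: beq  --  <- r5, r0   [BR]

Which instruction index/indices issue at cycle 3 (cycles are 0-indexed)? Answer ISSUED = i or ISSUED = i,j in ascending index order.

0. ld.MEM @i0  | RAW r6
1. add.ALU;add.ALU @i1/i2  | dual
2. sub.ALU;or.ALU @i3/i4  | dual
3. mulh.MUL @i5  | no-port MUL/MUL
4. mul.MUL @i6  | RAW r5
5. beq.BR @i7  | tail

ISSUED = 5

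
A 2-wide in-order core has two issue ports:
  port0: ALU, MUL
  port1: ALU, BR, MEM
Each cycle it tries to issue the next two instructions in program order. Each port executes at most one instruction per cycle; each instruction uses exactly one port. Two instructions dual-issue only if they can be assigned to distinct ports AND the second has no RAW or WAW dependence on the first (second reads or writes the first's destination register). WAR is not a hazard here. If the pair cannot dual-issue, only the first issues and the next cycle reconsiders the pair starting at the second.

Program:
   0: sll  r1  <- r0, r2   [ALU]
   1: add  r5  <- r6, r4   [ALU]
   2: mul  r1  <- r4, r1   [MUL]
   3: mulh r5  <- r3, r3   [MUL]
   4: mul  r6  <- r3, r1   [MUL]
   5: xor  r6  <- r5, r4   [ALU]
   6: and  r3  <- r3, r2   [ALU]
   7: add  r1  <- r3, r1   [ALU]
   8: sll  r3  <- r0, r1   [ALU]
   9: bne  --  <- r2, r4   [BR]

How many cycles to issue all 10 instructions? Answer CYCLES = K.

  cy0 -> i0&i1 (sll/add) 2-wide
  cy1 -> i2 (mul) no-port MUL/MUL
  cy2 -> i3 (mulh) no-port MUL/MUL
  cy3 -> i4 (mul) WAW r6
  cy4 -> i5&i6 (xor/and) 2-wide
  cy5 -> i7 (add) RAW r1
  cy6 -> i8&i9 (sll/bne) 2-wide

CYCLES = 7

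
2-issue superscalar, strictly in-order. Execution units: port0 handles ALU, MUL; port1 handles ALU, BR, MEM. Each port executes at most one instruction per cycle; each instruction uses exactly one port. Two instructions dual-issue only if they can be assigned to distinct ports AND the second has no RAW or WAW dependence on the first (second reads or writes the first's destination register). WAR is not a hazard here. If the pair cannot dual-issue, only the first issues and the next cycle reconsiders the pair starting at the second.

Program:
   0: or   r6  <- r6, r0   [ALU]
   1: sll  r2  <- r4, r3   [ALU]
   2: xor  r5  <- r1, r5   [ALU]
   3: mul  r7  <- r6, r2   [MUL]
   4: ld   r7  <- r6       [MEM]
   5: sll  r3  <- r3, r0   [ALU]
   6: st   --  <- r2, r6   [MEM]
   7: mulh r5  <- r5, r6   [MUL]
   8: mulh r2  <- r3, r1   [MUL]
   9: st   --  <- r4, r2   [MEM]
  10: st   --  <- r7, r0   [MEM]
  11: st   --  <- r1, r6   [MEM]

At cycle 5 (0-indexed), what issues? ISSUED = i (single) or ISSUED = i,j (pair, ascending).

ISSUED = 9

#0 head=0: or.ALU+sll.ALU i0+i1 dual
#1 head=2: xor.ALU+mul.MUL i2+i3 dual
#2 head=4: ld.MEM+sll.ALU i4+i5 dual
#3 head=6: st.MEM+mulh.MUL i6+i7 dual
#4 head=8: mulh.MUL i8 RAW r2
#5 head=9: st.MEM i9 no-port MEM/MEM
#6 head=10: st.MEM i10 no-port MEM/MEM
#7 head=11: st.MEM i11 tail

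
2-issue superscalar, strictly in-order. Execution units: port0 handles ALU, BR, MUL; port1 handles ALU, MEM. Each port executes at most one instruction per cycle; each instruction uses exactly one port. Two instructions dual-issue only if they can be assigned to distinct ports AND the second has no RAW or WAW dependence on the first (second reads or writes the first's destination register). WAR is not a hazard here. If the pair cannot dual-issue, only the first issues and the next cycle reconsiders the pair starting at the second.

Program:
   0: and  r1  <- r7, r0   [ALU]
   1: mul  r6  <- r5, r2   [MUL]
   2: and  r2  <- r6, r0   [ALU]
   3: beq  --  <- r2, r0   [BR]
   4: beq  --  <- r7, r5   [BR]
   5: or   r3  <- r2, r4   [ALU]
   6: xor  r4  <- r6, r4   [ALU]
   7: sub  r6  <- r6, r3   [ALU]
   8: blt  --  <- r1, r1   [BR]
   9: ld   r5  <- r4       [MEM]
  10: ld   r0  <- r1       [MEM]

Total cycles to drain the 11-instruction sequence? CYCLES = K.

#0 head=0: and/mul i0,i1 2-wide
#1 head=2: and i2 RAW r2
#2 head=3: beq i3 no-port BR/BR
#3 head=4: beq/or i4,i5 2-wide
#4 head=6: xor/sub i6,i7 2-wide
#5 head=8: blt/ld i8,i9 2-wide
#6 head=10: ld i10 tail

CYCLES = 7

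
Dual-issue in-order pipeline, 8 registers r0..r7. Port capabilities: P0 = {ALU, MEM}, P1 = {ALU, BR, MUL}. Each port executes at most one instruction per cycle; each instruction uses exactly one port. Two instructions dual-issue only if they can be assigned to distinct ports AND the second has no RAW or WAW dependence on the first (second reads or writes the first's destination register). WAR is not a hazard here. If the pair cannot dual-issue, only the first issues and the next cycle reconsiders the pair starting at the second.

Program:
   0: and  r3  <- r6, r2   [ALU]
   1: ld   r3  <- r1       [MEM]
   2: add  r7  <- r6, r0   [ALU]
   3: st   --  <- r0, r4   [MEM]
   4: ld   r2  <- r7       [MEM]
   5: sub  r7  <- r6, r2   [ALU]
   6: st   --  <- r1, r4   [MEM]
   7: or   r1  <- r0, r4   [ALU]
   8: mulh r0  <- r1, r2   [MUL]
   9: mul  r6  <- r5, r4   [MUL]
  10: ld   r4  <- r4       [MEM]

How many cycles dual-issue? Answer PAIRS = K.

0. and.ALU @i0  | WAW r3
1. ld.MEM;add.ALU @i1,i2  | pair
2. st.MEM @i3  | no-port MEM/MEM
3. ld.MEM @i4  | RAW r2
4. sub.ALU;st.MEM @i5,i6  | pair
5. or.ALU @i7  | RAW r1
6. mulh.MUL @i8  | no-port MUL/MUL
7. mul.MUL;ld.MEM @i9,i10  | pair

PAIRS = 3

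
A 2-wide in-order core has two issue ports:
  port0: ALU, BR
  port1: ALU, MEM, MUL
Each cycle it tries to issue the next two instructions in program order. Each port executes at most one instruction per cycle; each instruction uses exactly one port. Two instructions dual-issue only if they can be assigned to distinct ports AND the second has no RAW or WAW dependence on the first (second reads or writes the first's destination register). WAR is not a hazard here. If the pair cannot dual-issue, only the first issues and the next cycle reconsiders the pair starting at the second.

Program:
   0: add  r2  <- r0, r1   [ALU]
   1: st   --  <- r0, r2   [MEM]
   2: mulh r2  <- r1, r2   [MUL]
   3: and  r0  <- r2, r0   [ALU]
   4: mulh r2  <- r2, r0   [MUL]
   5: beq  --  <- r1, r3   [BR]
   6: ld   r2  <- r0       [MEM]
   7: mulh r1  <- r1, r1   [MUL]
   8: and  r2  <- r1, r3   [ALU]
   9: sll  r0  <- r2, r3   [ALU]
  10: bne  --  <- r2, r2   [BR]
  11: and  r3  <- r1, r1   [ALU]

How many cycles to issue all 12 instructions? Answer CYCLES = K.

#0 head=0: add.ALU i0 RAW r2
#1 head=1: st.MEM i1 no-port MEM/MUL
#2 head=2: mulh.MUL i2 RAW r2
#3 head=3: and.ALU i3 RAW r0
#4 head=4: mulh.MUL beq.BR i4+i5 pair
#5 head=6: ld.MEM i6 no-port MEM/MUL
#6 head=7: mulh.MUL i7 RAW r1
#7 head=8: and.ALU i8 RAW r2
#8 head=9: sll.ALU bne.BR i9+i10 pair
#9 head=11: and.ALU i11 tail

CYCLES = 10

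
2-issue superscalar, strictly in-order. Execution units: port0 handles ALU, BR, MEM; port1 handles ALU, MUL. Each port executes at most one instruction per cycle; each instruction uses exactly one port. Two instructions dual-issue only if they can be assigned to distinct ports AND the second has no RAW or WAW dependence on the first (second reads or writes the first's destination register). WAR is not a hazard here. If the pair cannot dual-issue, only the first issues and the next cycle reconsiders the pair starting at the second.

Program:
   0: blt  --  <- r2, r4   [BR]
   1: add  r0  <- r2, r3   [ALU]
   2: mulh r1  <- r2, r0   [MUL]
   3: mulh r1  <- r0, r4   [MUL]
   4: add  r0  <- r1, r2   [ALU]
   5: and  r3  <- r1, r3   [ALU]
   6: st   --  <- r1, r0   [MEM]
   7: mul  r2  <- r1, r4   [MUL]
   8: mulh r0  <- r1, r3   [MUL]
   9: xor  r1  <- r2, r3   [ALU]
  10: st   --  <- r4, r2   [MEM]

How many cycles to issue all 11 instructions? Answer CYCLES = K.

#0 head=0: blt.BR;add.ALU i0/i1 dual
#1 head=2: mulh.MUL i2 no-port MUL/MUL
#2 head=3: mulh.MUL i3 RAW r1
#3 head=4: add.ALU;and.ALU i4/i5 dual
#4 head=6: st.MEM;mul.MUL i6/i7 dual
#5 head=8: mulh.MUL;xor.ALU i8/i9 dual
#6 head=10: st.MEM i10 tail

CYCLES = 7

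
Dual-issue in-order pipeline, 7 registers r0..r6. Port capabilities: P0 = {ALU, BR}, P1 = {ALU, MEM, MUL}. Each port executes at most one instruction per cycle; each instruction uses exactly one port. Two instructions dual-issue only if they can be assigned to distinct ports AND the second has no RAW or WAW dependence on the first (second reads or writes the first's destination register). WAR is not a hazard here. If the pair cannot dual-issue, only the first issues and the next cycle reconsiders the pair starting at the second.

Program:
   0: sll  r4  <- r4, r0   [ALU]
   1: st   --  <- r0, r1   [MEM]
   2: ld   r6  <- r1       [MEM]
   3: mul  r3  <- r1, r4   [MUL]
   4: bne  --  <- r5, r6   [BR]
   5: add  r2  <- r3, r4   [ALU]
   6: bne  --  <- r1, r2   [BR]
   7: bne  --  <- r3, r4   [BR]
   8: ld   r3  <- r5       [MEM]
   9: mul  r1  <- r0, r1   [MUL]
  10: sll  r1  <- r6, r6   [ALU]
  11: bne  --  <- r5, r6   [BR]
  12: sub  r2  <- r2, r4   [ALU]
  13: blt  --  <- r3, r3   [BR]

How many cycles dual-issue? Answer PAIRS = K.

PAIRS = 5

[0] i0&i1  sll.ALU st.MEM  -- 2-wide
[1] i2  ld.MEM  -- no-port MEM/MUL
[2] i3&i4  mul.MUL bne.BR  -- 2-wide
[3] i5  add.ALU  -- RAW r2
[4] i6  bne.BR  -- no-port BR/BR
[5] i7&i8  bne.BR ld.MEM  -- 2-wide
[6] i9  mul.MUL  -- WAW r1
[7] i10&i11  sll.ALU bne.BR  -- 2-wide
[8] i12&i13  sub.ALU blt.BR  -- 2-wide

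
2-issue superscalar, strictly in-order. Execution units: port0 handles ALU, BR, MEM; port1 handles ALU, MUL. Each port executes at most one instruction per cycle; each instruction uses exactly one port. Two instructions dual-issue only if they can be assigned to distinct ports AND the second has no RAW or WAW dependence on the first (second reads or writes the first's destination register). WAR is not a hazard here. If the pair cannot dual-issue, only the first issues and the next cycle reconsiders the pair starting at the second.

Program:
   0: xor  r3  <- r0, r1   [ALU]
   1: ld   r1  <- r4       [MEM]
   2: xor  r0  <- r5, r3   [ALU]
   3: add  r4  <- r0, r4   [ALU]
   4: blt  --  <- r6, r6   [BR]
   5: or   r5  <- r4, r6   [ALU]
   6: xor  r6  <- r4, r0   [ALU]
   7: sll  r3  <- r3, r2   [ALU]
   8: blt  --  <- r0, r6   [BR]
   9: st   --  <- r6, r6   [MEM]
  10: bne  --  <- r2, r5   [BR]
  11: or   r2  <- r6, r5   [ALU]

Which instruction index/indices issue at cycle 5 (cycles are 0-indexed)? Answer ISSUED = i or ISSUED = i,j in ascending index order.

[0] i0,i1  xor;ld  -- dual
[1] i2  xor  -- RAW r0
[2] i3,i4  add;blt  -- dual
[3] i5,i6  or;xor  -- dual
[4] i7,i8  sll;blt  -- dual
[5] i9  st  -- no-port MEM/BR
[6] i10,i11  bne;or  -- dual

ISSUED = 9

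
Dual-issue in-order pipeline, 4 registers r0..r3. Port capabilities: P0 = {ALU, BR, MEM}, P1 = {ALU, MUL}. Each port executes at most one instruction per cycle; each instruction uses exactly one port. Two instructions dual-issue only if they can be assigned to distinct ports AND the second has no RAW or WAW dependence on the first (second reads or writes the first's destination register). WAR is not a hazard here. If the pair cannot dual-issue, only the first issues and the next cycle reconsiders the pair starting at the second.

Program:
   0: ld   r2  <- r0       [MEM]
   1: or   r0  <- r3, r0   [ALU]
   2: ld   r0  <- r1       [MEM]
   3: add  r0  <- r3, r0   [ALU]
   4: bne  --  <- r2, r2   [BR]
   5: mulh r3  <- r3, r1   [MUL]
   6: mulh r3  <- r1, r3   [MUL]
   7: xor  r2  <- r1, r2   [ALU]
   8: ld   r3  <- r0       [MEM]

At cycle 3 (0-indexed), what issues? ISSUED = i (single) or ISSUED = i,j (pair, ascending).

ISSUED = 5

0. ld+or @i0,i1  | 2-wide
1. ld @i2  | RAW+WAW r0
2. add+bne @i3,i4  | 2-wide
3. mulh @i5  | no-port MUL/MUL
4. mulh+xor @i6,i7  | 2-wide
5. ld @i8  | tail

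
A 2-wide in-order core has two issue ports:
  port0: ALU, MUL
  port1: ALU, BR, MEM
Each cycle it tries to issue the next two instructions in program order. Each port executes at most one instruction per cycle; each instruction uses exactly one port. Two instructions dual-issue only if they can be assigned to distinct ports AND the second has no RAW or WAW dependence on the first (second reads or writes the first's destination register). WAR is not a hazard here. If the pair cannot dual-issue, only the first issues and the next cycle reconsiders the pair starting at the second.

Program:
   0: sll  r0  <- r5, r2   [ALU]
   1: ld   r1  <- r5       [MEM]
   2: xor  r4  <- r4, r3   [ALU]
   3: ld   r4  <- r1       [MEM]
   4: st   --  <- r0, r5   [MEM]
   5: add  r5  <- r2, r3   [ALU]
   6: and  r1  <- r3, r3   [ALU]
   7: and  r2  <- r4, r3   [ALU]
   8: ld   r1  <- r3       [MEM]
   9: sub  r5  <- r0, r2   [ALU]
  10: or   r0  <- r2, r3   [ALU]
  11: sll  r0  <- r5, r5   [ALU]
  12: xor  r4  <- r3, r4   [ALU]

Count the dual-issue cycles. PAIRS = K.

PAIRS = 5

  cy0 -> i0&i1 (sll.ALU ld.MEM) dual
  cy1 -> i2 (xor.ALU) WAW r4
  cy2 -> i3 (ld.MEM) no-port MEM/MEM
  cy3 -> i4&i5 (st.MEM add.ALU) dual
  cy4 -> i6&i7 (and.ALU and.ALU) dual
  cy5 -> i8&i9 (ld.MEM sub.ALU) dual
  cy6 -> i10 (or.ALU) WAW r0
  cy7 -> i11&i12 (sll.ALU xor.ALU) dual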